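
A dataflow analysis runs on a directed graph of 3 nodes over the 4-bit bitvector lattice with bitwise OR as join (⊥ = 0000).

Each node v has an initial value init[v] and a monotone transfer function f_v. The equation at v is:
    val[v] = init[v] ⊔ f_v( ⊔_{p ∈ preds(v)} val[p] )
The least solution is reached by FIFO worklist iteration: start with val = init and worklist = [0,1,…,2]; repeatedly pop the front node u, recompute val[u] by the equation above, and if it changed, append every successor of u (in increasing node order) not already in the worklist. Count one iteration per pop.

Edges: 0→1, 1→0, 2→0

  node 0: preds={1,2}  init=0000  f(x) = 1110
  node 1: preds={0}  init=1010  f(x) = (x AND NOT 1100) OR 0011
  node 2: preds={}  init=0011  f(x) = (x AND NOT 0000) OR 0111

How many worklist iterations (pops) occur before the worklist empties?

4

Iteration log — 4 steps:
  step 1. node 0  ⊔preds=1011  new=1110  old=0000  +wl: 
  step 2. node 1  ⊔preds=1110  new=1011  old=1010  +wl: 0
  step 3. node 2  ⊔preds=0000  new=0111  old=0011  +wl: 
  step 4. node 0  ⊔preds=1111  new=1110  stable

Least fixpoint reached:
  node 0: 1110
  node 1: 1011
  node 2: 0111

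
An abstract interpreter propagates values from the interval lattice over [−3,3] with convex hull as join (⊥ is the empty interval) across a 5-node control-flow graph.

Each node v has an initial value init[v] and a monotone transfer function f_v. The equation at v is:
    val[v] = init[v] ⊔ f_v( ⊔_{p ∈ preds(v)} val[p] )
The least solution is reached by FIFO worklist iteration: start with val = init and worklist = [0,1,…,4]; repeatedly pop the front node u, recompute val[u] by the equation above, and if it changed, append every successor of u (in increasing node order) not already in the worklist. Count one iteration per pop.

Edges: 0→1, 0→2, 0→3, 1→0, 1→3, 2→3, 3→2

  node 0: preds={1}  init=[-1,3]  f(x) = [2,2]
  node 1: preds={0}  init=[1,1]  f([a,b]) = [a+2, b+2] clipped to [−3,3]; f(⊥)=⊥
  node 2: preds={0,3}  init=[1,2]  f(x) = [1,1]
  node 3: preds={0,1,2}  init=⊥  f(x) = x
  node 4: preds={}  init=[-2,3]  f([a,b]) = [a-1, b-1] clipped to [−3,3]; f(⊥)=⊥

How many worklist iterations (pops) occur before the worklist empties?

7

Iteration log — 7 steps:
  step 1. node 0  ⊔preds=[1,1]  new=[-1,3]  stable
  step 2. node 1  ⊔preds=[-1,3]  new=[1,3]  old=[1,1]  +wl: 0
  step 3. node 2  ⊔preds=[-1,3]  new=[1,2]  stable
  step 4. node 3  ⊔preds=[-1,3]  new=[-1,3]  old=⊥  +wl: 2
  step 5. node 4  ⊔preds=⊥  new=[-2,3]  stable
  step 6. node 0  ⊔preds=[1,3]  new=[-1,3]  stable
  step 7. node 2  ⊔preds=[-1,3]  new=[1,2]  stable

Least fixpoint reached:
  node 0: [-1,3]
  node 1: [1,3]
  node 2: [1,2]
  node 3: [-1,3]
  node 4: [-2,3]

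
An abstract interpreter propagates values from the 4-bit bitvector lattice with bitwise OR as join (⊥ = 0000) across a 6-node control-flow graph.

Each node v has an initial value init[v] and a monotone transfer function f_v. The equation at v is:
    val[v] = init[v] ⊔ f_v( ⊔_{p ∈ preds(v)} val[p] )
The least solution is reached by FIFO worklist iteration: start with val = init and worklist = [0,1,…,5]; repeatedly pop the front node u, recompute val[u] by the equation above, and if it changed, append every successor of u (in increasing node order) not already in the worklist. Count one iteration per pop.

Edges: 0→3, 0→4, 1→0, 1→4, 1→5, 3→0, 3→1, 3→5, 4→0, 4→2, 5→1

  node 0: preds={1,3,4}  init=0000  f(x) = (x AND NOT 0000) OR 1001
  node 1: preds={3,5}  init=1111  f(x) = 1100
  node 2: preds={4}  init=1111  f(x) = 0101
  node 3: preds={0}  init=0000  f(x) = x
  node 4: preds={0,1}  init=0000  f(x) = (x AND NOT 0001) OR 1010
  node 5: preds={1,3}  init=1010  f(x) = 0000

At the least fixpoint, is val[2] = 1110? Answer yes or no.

no

Trace (9 dequeues):
  [1] u=0 | in 1111 | out 1111 | prev 0000 | push {}
  [2] u=1 | in 1010 | out 1111 | ==
  [3] u=2 | in 0000 | out 1111 | ==
  [4] u=3 | in 1111 | out 1111 | prev 0000 | push {0,1}
  [5] u=4 | in 1111 | out 1110 | prev 0000 | push {2}
  [6] u=5 | in 1111 | out 1010 | ==
  [7] u=0 | in 1111 | out 1111 | ==
  [8] u=1 | in 1111 | out 1111 | ==
  [9] u=2 | in 1110 | out 1111 | ==

Converged values:
  [0] 1111
  [1] 1111
  [2] 1111
  [3] 1111
  [4] 1110
  [5] 1010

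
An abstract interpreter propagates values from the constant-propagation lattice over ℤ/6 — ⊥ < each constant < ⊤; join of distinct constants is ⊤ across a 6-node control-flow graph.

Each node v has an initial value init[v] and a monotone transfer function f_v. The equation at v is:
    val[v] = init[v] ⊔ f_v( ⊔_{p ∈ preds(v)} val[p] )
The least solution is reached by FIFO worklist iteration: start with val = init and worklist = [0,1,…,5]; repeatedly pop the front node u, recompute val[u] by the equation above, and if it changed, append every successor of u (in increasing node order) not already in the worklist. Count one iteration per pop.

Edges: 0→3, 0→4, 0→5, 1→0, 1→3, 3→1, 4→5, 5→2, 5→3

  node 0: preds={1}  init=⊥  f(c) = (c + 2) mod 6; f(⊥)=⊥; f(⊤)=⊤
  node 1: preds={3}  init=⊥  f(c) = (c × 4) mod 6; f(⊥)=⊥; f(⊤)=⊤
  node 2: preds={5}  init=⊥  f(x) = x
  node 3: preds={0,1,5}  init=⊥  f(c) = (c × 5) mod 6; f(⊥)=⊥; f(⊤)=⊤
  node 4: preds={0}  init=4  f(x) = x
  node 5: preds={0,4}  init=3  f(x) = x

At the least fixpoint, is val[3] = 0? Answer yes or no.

no

Trace (18 dequeues):
  [1] u=0 | in ⊥ | out ⊥ | ==
  [2] u=1 | in ⊥ | out ⊥ | ==
  [3] u=2 | in 3 | out 3 | prev ⊥ | push {}
  [4] u=3 | in 3 | out 3 | prev ⊥ | push {1}
  [5] u=4 | in ⊥ | out 4 | ==
  [6] u=5 | in 4 | out ⊤ | prev 3 | push {2,3}
  [7] u=1 | in 3 | out 0 | prev ⊥ | push {0}
  [8] u=2 | in ⊤ | out ⊤ | prev 3 | push {}
  [9] u=3 | in ⊤ | out ⊤ | prev 3 | push {1}
  [10] u=0 | in 0 | out 2 | prev ⊥ | push {3,4,5}
  [11] u=1 | in ⊤ | out ⊤ | prev 0 | push {0}
  [12] u=3 | in ⊤ | out ⊤ | ==
  [13] u=4 | in 2 | out ⊤ | prev 4 | push {}
  [14] u=5 | in ⊤ | out ⊤ | ==
  [15] u=0 | in ⊤ | out ⊤ | prev 2 | push {3,4,5}
  [16] u=3 | in ⊤ | out ⊤ | ==
  [17] u=4 | in ⊤ | out ⊤ | ==
  [18] u=5 | in ⊤ | out ⊤ | ==

Converged values:
  [0] ⊤
  [1] ⊤
  [2] ⊤
  [3] ⊤
  [4] ⊤
  [5] ⊤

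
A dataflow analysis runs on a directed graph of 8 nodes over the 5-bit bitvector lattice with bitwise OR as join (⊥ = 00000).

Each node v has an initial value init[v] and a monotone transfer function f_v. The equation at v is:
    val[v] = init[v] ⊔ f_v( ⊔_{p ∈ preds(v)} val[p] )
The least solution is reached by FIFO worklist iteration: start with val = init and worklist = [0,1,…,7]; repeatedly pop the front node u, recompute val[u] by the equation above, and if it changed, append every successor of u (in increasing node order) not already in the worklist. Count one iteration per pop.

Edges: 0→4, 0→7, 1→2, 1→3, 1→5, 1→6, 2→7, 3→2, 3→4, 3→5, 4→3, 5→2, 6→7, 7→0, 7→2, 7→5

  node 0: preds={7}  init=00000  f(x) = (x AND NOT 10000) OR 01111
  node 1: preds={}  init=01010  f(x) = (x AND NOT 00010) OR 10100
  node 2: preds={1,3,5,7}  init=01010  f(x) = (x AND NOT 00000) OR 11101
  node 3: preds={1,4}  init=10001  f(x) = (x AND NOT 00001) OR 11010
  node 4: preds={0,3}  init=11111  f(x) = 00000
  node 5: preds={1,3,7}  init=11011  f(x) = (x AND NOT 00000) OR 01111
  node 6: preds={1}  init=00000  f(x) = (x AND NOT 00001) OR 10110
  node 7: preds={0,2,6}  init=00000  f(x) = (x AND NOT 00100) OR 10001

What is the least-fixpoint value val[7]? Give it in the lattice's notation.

Trace (11 dequeues):
  [1] u=0 | in 00000 | out 01111 | prev 00000 | push {}
  [2] u=1 | in 00000 | out 11110 | prev 01010 | push {}
  [3] u=2 | in 11111 | out 11111 | prev 01010 | push {}
  [4] u=3 | in 11111 | out 11111 | prev 10001 | push {2}
  [5] u=4 | in 11111 | out 11111 | ==
  [6] u=5 | in 11111 | out 11111 | prev 11011 | push {}
  [7] u=6 | in 11110 | out 11110 | prev 00000 | push {}
  [8] u=7 | in 11111 | out 11011 | prev 00000 | push {0,5}
  [9] u=2 | in 11111 | out 11111 | ==
  [10] u=0 | in 11011 | out 01111 | ==
  [11] u=5 | in 11111 | out 11111 | ==

Converged values:
  [0] 01111
  [1] 11110
  [2] 11111
  [3] 11111
  [4] 11111
  [5] 11111
  [6] 11110
  [7] 11011

11011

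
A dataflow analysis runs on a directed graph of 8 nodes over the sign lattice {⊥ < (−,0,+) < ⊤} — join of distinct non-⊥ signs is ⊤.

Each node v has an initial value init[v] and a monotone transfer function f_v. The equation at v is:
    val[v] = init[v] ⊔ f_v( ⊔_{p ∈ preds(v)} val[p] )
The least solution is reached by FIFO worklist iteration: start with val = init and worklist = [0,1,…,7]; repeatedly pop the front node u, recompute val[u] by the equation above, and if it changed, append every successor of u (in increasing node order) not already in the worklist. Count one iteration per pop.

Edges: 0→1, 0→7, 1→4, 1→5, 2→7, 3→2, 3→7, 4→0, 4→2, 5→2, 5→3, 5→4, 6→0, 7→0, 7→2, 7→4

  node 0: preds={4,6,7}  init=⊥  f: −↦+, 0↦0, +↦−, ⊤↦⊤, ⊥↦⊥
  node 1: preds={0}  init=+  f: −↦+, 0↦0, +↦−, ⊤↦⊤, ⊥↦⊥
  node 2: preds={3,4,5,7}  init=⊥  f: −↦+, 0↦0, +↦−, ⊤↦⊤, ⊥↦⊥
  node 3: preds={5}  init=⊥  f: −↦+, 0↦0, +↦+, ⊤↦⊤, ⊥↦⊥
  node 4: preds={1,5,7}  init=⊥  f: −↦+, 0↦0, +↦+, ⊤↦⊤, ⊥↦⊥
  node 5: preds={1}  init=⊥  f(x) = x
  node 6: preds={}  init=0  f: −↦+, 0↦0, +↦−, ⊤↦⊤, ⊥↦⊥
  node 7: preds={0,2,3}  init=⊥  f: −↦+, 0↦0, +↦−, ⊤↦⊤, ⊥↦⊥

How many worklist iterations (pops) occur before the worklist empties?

17

Iteration log — 17 steps:
  step 1. node 0  ⊔preds=0  new=0  old=⊥  +wl: 
  step 2. node 1  ⊔preds=0  new=⊤  old=+  +wl: 
  step 3. node 2  ⊔preds=⊥  new=⊥  stable
  step 4. node 3  ⊔preds=⊥  new=⊥  stable
  step 5. node 4  ⊔preds=⊤  new=⊤  old=⊥  +wl: 0,2
  step 6. node 5  ⊔preds=⊤  new=⊤  old=⊥  +wl: 3,4
  step 7. node 6  ⊔preds=⊥  new=0  stable
  step 8. node 7  ⊔preds=0  new=0  old=⊥  +wl: 
  step 9. node 0  ⊔preds=⊤  new=⊤  old=0  +wl: 1,7
  step 10. node 2  ⊔preds=⊤  new=⊤  old=⊥  +wl: 
  step 11. node 3  ⊔preds=⊤  new=⊤  old=⊥  +wl: 2
  step 12. node 4  ⊔preds=⊤  new=⊤  stable
  step 13. node 1  ⊔preds=⊤  new=⊤  stable
  step 14. node 7  ⊔preds=⊤  new=⊤  old=0  +wl: 0,4
  step 15. node 2  ⊔preds=⊤  new=⊤  stable
  step 16. node 0  ⊔preds=⊤  new=⊤  stable
  step 17. node 4  ⊔preds=⊤  new=⊤  stable

Least fixpoint reached:
  node 0: ⊤
  node 1: ⊤
  node 2: ⊤
  node 3: ⊤
  node 4: ⊤
  node 5: ⊤
  node 6: 0
  node 7: ⊤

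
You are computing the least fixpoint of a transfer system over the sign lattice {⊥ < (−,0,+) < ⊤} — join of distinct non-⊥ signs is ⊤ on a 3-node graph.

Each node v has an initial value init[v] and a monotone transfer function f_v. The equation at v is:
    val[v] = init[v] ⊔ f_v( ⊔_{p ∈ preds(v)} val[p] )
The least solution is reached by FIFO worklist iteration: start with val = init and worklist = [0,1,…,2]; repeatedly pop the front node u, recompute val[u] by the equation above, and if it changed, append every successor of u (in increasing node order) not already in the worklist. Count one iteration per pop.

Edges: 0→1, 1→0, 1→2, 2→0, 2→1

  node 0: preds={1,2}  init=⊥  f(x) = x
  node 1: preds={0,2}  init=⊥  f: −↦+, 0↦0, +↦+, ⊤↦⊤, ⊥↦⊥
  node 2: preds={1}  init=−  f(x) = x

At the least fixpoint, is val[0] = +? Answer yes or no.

Trace (7 dequeues):
  [1] u=0 | in − | out − | prev ⊥ | push {}
  [2] u=1 | in − | out + | prev ⊥ | push {0}
  [3] u=2 | in + | out ⊤ | prev − | push {1}
  [4] u=0 | in ⊤ | out ⊤ | prev − | push {}
  [5] u=1 | in ⊤ | out ⊤ | prev + | push {0,2}
  [6] u=0 | in ⊤ | out ⊤ | ==
  [7] u=2 | in ⊤ | out ⊤ | ==

Converged values:
  [0] ⊤
  [1] ⊤
  [2] ⊤

no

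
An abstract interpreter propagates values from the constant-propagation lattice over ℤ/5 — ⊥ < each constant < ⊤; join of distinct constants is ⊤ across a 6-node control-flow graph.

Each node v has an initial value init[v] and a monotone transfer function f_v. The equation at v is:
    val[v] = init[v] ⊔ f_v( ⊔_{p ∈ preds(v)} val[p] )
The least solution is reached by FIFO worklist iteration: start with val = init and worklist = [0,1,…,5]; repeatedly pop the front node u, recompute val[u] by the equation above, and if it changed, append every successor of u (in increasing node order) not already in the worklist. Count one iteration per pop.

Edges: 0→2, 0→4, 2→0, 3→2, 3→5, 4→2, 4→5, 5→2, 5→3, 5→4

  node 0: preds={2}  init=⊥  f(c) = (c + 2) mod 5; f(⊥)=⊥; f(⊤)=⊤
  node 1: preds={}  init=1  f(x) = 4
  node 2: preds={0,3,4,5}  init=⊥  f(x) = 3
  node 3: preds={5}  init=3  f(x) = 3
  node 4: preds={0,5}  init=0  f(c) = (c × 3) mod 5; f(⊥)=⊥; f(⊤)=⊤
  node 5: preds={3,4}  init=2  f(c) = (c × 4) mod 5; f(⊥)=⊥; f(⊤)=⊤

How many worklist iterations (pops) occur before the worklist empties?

10

Iteration log — 10 steps:
  step 1. node 0  ⊔preds=⊥  new=⊥  stable
  step 2. node 1  ⊔preds=⊥  new=⊤  old=1  +wl: 
  step 3. node 2  ⊔preds=⊤  new=3  old=⊥  +wl: 0
  step 4. node 3  ⊔preds=2  new=3  stable
  step 5. node 4  ⊔preds=2  new=⊤  old=0  +wl: 2
  step 6. node 5  ⊔preds=⊤  new=⊤  old=2  +wl: 3,4
  step 7. node 0  ⊔preds=3  new=0  old=⊥  +wl: 
  step 8. node 2  ⊔preds=⊤  new=3  stable
  step 9. node 3  ⊔preds=⊤  new=3  stable
  step 10. node 4  ⊔preds=⊤  new=⊤  stable

Least fixpoint reached:
  node 0: 0
  node 1: ⊤
  node 2: 3
  node 3: 3
  node 4: ⊤
  node 5: ⊤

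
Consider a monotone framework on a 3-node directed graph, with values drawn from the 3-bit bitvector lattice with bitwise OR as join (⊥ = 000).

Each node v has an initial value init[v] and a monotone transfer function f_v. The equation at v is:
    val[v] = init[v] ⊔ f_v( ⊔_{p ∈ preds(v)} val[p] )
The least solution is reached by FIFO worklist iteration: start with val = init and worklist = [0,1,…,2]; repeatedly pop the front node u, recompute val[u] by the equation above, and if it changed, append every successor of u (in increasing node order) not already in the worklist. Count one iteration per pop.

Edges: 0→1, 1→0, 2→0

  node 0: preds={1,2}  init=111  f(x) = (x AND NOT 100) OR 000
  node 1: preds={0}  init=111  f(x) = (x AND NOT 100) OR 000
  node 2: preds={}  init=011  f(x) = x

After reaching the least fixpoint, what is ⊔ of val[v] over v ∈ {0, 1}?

111

Trace (3 dequeues):
  [1] u=0 | in 111 | out 111 | ==
  [2] u=1 | in 111 | out 111 | ==
  [3] u=2 | in 000 | out 011 | ==

Converged values:
  [0] 111
  [1] 111
  [2] 011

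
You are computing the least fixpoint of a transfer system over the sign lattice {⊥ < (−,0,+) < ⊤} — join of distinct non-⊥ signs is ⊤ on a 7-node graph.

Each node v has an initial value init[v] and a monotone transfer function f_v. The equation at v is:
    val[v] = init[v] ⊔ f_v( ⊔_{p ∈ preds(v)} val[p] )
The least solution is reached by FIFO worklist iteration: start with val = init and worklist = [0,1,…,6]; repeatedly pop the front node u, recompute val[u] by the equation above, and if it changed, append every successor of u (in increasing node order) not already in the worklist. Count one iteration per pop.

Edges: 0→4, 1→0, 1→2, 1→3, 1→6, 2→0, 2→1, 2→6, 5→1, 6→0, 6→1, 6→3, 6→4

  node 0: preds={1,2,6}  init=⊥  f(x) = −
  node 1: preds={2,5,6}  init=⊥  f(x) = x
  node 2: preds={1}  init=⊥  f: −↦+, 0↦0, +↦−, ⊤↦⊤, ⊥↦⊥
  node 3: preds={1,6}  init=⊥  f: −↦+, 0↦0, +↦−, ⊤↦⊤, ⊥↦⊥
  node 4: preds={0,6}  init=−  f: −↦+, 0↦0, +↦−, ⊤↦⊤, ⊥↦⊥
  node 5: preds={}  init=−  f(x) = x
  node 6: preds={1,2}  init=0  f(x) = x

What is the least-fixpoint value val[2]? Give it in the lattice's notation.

⊤

Worklist (11 pops):
  #1 pop 0: in=0 → − (was ⊥); enqueue []
  #2 pop 1: in=⊤ → ⊤ (was ⊥); enqueue [0]
  #3 pop 2: in=⊤ → ⊤ (was ⊥); enqueue [1]
  #4 pop 3: in=⊤ → ⊤ (was ⊥); enqueue []
  #5 pop 4: in=⊤ → ⊤ (was −); enqueue []
  #6 pop 5: in=⊥ → − (no change)
  #7 pop 6: in=⊤ → ⊤ (was 0); enqueue [3,4]
  #8 pop 0: in=⊤ → − (no change)
  #9 pop 1: in=⊤ → ⊤ (no change)
  #10 pop 3: in=⊤ → ⊤ (no change)
  #11 pop 4: in=⊤ → ⊤ (no change)

Fixpoint:
  val[0] = −
  val[1] = ⊤
  val[2] = ⊤
  val[3] = ⊤
  val[4] = ⊤
  val[5] = −
  val[6] = ⊤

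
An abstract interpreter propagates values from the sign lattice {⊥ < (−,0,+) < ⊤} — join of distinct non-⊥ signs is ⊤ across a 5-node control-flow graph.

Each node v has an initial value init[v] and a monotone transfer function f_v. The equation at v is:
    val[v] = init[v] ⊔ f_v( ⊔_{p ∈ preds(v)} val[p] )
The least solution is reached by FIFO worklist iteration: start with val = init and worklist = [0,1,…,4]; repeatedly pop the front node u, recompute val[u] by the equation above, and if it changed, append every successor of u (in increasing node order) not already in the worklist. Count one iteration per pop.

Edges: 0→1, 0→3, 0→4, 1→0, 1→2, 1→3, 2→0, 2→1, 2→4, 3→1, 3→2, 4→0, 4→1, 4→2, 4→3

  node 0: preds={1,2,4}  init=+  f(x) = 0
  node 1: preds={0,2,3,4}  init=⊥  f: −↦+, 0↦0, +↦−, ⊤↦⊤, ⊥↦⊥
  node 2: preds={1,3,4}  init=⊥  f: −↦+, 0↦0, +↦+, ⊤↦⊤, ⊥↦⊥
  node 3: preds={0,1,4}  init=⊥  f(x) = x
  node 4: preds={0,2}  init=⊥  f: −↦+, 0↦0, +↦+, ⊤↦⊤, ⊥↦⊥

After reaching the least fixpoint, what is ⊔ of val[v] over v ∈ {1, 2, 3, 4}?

⊤

Trace (9 dequeues):
  [1] u=0 | in ⊥ | out ⊤ | prev + | push {}
  [2] u=1 | in ⊤ | out ⊤ | prev ⊥ | push {0}
  [3] u=2 | in ⊤ | out ⊤ | prev ⊥ | push {1}
  [4] u=3 | in ⊤ | out ⊤ | prev ⊥ | push {2}
  [5] u=4 | in ⊤ | out ⊤ | prev ⊥ | push {3}
  [6] u=0 | in ⊤ | out ⊤ | ==
  [7] u=1 | in ⊤ | out ⊤ | ==
  [8] u=2 | in ⊤ | out ⊤ | ==
  [9] u=3 | in ⊤ | out ⊤ | ==

Converged values:
  [0] ⊤
  [1] ⊤
  [2] ⊤
  [3] ⊤
  [4] ⊤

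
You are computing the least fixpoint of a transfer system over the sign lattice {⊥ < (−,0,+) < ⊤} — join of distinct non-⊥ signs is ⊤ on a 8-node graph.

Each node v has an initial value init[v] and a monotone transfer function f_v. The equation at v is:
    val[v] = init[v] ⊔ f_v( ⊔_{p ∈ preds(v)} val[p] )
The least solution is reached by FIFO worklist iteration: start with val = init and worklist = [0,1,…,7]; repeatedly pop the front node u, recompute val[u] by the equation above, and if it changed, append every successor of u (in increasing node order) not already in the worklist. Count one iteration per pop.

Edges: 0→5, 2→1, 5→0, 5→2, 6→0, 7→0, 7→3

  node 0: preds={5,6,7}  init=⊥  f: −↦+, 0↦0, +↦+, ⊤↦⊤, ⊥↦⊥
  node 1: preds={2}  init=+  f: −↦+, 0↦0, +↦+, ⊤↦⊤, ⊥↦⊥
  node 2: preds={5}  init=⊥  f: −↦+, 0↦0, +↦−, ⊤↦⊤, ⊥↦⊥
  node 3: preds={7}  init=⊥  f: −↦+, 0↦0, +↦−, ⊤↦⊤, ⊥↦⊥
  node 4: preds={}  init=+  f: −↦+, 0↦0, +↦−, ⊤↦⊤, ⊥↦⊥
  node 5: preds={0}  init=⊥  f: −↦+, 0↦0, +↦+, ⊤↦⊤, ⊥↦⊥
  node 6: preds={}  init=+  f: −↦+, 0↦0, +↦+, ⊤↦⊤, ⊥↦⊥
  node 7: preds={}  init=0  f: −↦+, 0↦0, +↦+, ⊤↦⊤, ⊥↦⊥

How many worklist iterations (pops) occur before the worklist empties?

11

Iteration log — 11 steps:
  step 1. node 0  ⊔preds=⊤  new=⊤  old=⊥  +wl: 
  step 2. node 1  ⊔preds=⊥  new=+  stable
  step 3. node 2  ⊔preds=⊥  new=⊥  stable
  step 4. node 3  ⊔preds=0  new=0  old=⊥  +wl: 
  step 5. node 4  ⊔preds=⊥  new=+  stable
  step 6. node 5  ⊔preds=⊤  new=⊤  old=⊥  +wl: 0,2
  step 7. node 6  ⊔preds=⊥  new=+  stable
  step 8. node 7  ⊔preds=⊥  new=0  stable
  step 9. node 0  ⊔preds=⊤  new=⊤  stable
  step 10. node 2  ⊔preds=⊤  new=⊤  old=⊥  +wl: 1
  step 11. node 1  ⊔preds=⊤  new=⊤  old=+  +wl: 

Least fixpoint reached:
  node 0: ⊤
  node 1: ⊤
  node 2: ⊤
  node 3: 0
  node 4: +
  node 5: ⊤
  node 6: +
  node 7: 0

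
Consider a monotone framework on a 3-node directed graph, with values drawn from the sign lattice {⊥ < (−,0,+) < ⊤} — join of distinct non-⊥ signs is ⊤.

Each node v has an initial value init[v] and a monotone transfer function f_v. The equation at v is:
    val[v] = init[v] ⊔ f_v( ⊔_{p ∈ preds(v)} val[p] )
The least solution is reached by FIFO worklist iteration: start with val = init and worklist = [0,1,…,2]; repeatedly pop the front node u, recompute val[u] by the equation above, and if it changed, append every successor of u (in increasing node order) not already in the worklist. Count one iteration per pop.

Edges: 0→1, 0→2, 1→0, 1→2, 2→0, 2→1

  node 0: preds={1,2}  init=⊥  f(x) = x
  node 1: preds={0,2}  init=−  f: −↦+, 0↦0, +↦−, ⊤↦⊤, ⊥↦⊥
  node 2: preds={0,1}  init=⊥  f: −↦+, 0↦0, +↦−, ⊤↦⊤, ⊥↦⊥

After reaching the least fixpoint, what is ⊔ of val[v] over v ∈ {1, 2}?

⊤

Iteration log — 6 steps:
  step 1. node 0  ⊔preds=−  new=−  old=⊥  +wl: 
  step 2. node 1  ⊔preds=−  new=⊤  old=−  +wl: 0
  step 3. node 2  ⊔preds=⊤  new=⊤  old=⊥  +wl: 1
  step 4. node 0  ⊔preds=⊤  new=⊤  old=−  +wl: 2
  step 5. node 1  ⊔preds=⊤  new=⊤  stable
  step 6. node 2  ⊔preds=⊤  new=⊤  stable

Least fixpoint reached:
  node 0: ⊤
  node 1: ⊤
  node 2: ⊤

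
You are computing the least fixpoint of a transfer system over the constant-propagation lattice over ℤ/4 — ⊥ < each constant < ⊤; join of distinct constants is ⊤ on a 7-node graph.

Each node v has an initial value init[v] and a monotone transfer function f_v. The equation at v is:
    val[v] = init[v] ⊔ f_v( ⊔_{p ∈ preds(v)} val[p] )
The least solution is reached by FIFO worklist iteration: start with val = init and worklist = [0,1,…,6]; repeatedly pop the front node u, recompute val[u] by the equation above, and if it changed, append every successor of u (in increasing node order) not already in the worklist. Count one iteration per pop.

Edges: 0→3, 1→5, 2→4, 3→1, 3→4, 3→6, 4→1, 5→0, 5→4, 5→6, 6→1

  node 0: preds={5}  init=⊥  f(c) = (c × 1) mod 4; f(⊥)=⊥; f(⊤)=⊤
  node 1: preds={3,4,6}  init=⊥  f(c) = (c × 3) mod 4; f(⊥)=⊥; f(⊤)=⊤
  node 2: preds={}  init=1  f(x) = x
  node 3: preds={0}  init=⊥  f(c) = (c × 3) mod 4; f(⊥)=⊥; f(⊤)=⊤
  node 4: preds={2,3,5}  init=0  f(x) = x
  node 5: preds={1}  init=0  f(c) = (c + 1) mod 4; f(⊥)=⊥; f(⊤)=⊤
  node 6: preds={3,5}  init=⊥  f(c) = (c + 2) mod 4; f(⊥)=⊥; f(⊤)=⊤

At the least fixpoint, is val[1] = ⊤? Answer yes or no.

Worklist (15 pops):
  #1 pop 0: in=0 → 0 (was ⊥); enqueue []
  #2 pop 1: in=0 → 0 (was ⊥); enqueue []
  #3 pop 2: in=⊥ → 1 (no change)
  #4 pop 3: in=0 → 0 (was ⊥); enqueue [1]
  #5 pop 4: in=⊤ → ⊤ (was 0); enqueue []
  #6 pop 5: in=0 → ⊤ (was 0); enqueue [0,4]
  #7 pop 6: in=⊤ → ⊤ (was ⊥); enqueue []
  #8 pop 1: in=⊤ → ⊤ (was 0); enqueue [5]
  #9 pop 0: in=⊤ → ⊤ (was 0); enqueue [3]
  #10 pop 4: in=⊤ → ⊤ (no change)
  #11 pop 5: in=⊤ → ⊤ (no change)
  #12 pop 3: in=⊤ → ⊤ (was 0); enqueue [1,4,6]
  #13 pop 1: in=⊤ → ⊤ (no change)
  #14 pop 4: in=⊤ → ⊤ (no change)
  #15 pop 6: in=⊤ → ⊤ (no change)

Fixpoint:
  val[0] = ⊤
  val[1] = ⊤
  val[2] = 1
  val[3] = ⊤
  val[4] = ⊤
  val[5] = ⊤
  val[6] = ⊤

yes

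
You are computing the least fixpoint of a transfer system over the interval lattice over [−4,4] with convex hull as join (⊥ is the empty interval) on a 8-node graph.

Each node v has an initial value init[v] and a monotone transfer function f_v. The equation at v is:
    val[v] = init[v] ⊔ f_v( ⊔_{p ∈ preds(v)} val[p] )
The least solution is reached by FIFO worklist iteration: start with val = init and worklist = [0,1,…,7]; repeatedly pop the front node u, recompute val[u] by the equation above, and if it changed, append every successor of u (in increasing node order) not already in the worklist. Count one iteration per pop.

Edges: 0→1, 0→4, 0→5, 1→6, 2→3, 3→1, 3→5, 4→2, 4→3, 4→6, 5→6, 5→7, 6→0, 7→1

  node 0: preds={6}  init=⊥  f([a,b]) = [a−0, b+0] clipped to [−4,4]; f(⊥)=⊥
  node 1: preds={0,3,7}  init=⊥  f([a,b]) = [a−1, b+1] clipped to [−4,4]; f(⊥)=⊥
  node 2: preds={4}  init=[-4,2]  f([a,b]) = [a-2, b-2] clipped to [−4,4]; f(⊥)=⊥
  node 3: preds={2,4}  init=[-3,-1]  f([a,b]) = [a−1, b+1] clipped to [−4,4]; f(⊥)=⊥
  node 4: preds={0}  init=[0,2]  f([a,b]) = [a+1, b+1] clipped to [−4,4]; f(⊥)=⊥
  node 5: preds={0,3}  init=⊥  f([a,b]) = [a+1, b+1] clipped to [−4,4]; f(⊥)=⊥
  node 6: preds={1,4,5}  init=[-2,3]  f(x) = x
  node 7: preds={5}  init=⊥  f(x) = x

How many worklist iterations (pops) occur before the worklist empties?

Trace (18 dequeues):
  [1] u=0 | in [-2,3] | out [-2,3] | prev ⊥ | push {}
  [2] u=1 | in [-3,3] | out [-4,4] | prev ⊥ | push {}
  [3] u=2 | in [0,2] | out [-4,2] | ==
  [4] u=3 | in [-4,2] | out [-4,3] | prev [-3,-1] | push {1}
  [5] u=4 | in [-2,3] | out [-1,4] | prev [0,2] | push {2,3}
  [6] u=5 | in [-4,3] | out [-3,4] | prev ⊥ | push {}
  [7] u=6 | in [-4,4] | out [-4,4] | prev [-2,3] | push {0}
  [8] u=7 | in [-3,4] | out [-3,4] | prev ⊥ | push {}
  [9] u=1 | in [-4,4] | out [-4,4] | ==
  [10] u=2 | in [-1,4] | out [-4,2] | ==
  [11] u=3 | in [-4,4] | out [-4,4] | prev [-4,3] | push {1,5}
  [12] u=0 | in [-4,4] | out [-4,4] | prev [-2,3] | push {4}
  [13] u=1 | in [-4,4] | out [-4,4] | ==
  [14] u=5 | in [-4,4] | out [-3,4] | ==
  [15] u=4 | in [-4,4] | out [-3,4] | prev [-1,4] | push {2,3,6}
  [16] u=2 | in [-3,4] | out [-4,2] | ==
  [17] u=3 | in [-4,4] | out [-4,4] | ==
  [18] u=6 | in [-4,4] | out [-4,4] | ==

Converged values:
  [0] [-4,4]
  [1] [-4,4]
  [2] [-4,2]
  [3] [-4,4]
  [4] [-3,4]
  [5] [-3,4]
  [6] [-4,4]
  [7] [-3,4]

18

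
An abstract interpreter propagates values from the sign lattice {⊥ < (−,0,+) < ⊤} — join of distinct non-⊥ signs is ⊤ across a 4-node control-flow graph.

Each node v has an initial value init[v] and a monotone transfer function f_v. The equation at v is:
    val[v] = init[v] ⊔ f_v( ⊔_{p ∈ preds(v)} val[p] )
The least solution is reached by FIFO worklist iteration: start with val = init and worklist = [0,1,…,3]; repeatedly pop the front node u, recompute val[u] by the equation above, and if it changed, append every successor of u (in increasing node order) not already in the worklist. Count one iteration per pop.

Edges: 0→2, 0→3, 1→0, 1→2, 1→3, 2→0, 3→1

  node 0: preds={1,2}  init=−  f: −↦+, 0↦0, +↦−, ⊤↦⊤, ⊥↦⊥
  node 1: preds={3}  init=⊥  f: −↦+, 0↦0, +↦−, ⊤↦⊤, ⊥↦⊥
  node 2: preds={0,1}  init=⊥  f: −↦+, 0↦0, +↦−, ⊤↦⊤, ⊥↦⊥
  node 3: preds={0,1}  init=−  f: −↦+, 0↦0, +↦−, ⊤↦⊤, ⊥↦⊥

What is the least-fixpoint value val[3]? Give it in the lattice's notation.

Trace (9 dequeues):
  [1] u=0 | in ⊥ | out − | ==
  [2] u=1 | in − | out + | prev ⊥ | push {0}
  [3] u=2 | in ⊤ | out ⊤ | prev ⊥ | push {}
  [4] u=3 | in ⊤ | out ⊤ | prev − | push {1}
  [5] u=0 | in ⊤ | out ⊤ | prev − | push {2,3}
  [6] u=1 | in ⊤ | out ⊤ | prev + | push {0}
  [7] u=2 | in ⊤ | out ⊤ | ==
  [8] u=3 | in ⊤ | out ⊤ | ==
  [9] u=0 | in ⊤ | out ⊤ | ==

Converged values:
  [0] ⊤
  [1] ⊤
  [2] ⊤
  [3] ⊤

⊤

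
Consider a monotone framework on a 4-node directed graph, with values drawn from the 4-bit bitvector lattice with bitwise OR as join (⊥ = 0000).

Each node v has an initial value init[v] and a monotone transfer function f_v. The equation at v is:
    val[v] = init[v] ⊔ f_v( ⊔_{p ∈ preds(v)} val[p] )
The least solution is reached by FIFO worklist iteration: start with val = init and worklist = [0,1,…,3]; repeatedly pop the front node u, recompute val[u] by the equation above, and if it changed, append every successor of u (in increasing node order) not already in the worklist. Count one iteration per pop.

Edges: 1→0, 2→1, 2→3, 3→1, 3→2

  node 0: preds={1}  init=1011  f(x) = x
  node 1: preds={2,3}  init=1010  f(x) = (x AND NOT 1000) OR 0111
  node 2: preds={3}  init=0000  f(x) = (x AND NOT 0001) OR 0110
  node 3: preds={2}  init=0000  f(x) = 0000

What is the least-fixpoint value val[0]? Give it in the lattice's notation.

Iteration log — 6 steps:
  step 1. node 0  ⊔preds=1010  new=1011  stable
  step 2. node 1  ⊔preds=0000  new=1111  old=1010  +wl: 0
  step 3. node 2  ⊔preds=0000  new=0110  old=0000  +wl: 1
  step 4. node 3  ⊔preds=0110  new=0000  stable
  step 5. node 0  ⊔preds=1111  new=1111  old=1011  +wl: 
  step 6. node 1  ⊔preds=0110  new=1111  stable

Least fixpoint reached:
  node 0: 1111
  node 1: 1111
  node 2: 0110
  node 3: 0000

1111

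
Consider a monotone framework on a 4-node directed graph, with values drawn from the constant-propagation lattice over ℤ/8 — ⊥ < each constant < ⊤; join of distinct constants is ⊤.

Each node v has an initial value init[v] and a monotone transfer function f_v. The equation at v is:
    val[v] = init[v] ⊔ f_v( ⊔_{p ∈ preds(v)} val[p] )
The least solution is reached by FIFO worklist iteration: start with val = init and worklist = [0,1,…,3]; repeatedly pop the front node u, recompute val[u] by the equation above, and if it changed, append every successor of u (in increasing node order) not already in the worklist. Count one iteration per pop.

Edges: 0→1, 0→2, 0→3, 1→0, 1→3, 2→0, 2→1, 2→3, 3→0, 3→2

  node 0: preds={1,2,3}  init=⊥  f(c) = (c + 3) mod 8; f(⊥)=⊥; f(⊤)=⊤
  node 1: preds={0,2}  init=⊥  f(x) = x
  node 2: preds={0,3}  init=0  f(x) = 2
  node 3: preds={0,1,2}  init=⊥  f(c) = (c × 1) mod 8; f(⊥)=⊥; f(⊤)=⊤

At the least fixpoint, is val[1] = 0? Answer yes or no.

Iteration log — 8 steps:
  step 1. node 0  ⊔preds=0  new=3  old=⊥  +wl: 
  step 2. node 1  ⊔preds=⊤  new=⊤  old=⊥  +wl: 0
  step 3. node 2  ⊔preds=3  new=⊤  old=0  +wl: 1
  step 4. node 3  ⊔preds=⊤  new=⊤  old=⊥  +wl: 2
  step 5. node 0  ⊔preds=⊤  new=⊤  old=3  +wl: 3
  step 6. node 1  ⊔preds=⊤  new=⊤  stable
  step 7. node 2  ⊔preds=⊤  new=⊤  stable
  step 8. node 3  ⊔preds=⊤  new=⊤  stable

Least fixpoint reached:
  node 0: ⊤
  node 1: ⊤
  node 2: ⊤
  node 3: ⊤

no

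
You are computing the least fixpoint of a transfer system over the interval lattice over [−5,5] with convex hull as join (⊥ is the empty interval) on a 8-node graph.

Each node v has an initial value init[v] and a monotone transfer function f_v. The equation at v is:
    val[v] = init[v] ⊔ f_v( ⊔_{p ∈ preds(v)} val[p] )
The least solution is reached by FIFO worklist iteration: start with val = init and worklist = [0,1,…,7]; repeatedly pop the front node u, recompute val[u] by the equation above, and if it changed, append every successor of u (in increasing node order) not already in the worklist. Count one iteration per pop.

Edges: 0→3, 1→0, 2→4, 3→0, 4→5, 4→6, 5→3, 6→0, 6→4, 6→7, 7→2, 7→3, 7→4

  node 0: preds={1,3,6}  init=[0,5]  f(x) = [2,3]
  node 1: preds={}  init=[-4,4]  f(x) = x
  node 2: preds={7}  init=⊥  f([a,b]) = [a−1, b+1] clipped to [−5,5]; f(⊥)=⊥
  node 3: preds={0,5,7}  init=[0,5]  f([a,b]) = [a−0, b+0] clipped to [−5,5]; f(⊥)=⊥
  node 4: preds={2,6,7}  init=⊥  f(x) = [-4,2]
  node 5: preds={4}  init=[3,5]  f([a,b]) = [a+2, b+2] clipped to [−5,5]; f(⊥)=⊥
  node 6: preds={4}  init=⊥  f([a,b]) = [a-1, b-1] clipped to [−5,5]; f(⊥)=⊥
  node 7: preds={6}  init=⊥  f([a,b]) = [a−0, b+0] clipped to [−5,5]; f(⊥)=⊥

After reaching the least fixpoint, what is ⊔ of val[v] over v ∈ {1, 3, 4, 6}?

Iteration log — 13 steps:
  step 1. node 0  ⊔preds=[-4,5]  new=[0,5]  stable
  step 2. node 1  ⊔preds=⊥  new=[-4,4]  stable
  step 3. node 2  ⊔preds=⊥  new=⊥  stable
  step 4. node 3  ⊔preds=[0,5]  new=[0,5]  stable
  step 5. node 4  ⊔preds=⊥  new=[-4,2]  old=⊥  +wl: 
  step 6. node 5  ⊔preds=[-4,2]  new=[-2,5]  old=[3,5]  +wl: 3
  step 7. node 6  ⊔preds=[-4,2]  new=[-5,1]  old=⊥  +wl: 0,4
  step 8. node 7  ⊔preds=[-5,1]  new=[-5,1]  old=⊥  +wl: 2
  step 9. node 3  ⊔preds=[-5,5]  new=[-5,5]  old=[0,5]  +wl: 
  step 10. node 0  ⊔preds=[-5,5]  new=[0,5]  stable
  step 11. node 4  ⊔preds=[-5,1]  new=[-4,2]  stable
  step 12. node 2  ⊔preds=[-5,1]  new=[-5,2]  old=⊥  +wl: 4
  step 13. node 4  ⊔preds=[-5,2]  new=[-4,2]  stable

Least fixpoint reached:
  node 0: [0,5]
  node 1: [-4,4]
  node 2: [-5,2]
  node 3: [-5,5]
  node 4: [-4,2]
  node 5: [-2,5]
  node 6: [-5,1]
  node 7: [-5,1]

[-5,5]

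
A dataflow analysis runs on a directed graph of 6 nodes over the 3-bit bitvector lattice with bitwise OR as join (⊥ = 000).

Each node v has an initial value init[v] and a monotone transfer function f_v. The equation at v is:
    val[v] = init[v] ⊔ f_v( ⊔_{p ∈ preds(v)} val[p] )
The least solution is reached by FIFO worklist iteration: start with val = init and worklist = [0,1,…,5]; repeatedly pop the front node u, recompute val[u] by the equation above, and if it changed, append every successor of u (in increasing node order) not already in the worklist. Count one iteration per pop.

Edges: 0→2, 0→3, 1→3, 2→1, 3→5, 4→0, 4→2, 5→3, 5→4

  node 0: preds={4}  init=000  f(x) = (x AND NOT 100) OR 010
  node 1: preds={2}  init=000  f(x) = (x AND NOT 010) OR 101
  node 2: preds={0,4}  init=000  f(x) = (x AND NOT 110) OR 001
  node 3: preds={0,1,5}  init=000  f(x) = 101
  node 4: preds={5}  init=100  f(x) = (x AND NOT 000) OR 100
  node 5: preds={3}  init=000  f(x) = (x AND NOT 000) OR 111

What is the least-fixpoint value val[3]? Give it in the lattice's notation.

101

Iteration log — 12 steps:
  step 1. node 0  ⊔preds=100  new=010  old=000  +wl: 
  step 2. node 1  ⊔preds=000  new=101  old=000  +wl: 
  step 3. node 2  ⊔preds=110  new=001  old=000  +wl: 1
  step 4. node 3  ⊔preds=111  new=101  old=000  +wl: 
  step 5. node 4  ⊔preds=000  new=100  stable
  step 6. node 5  ⊔preds=101  new=111  old=000  +wl: 3,4
  step 7. node 1  ⊔preds=001  new=101  stable
  step 8. node 3  ⊔preds=111  new=101  stable
  step 9. node 4  ⊔preds=111  new=111  old=100  +wl: 0,2
  step 10. node 0  ⊔preds=111  new=011  old=010  +wl: 3
  step 11. node 2  ⊔preds=111  new=001  stable
  step 12. node 3  ⊔preds=111  new=101  stable

Least fixpoint reached:
  node 0: 011
  node 1: 101
  node 2: 001
  node 3: 101
  node 4: 111
  node 5: 111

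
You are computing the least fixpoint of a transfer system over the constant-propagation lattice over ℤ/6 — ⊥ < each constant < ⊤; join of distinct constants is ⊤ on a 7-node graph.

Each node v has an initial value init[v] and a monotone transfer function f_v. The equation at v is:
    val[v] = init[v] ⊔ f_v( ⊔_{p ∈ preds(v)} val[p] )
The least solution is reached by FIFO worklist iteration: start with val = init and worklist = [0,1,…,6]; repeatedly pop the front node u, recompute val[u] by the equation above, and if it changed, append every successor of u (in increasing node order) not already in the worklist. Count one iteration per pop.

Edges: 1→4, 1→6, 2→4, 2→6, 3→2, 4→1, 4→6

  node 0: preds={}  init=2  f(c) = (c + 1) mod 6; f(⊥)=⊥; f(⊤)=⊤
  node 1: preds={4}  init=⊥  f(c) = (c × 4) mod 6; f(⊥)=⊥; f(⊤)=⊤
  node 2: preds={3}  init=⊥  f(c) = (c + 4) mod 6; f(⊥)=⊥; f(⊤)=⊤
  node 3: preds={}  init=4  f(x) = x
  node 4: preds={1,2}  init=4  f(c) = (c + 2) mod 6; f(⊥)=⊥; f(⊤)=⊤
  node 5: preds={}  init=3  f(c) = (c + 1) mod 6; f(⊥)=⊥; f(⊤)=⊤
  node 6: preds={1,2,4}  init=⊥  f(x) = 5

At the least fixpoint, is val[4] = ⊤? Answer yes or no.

Trace (10 dequeues):
  [1] u=0 | in ⊥ | out 2 | ==
  [2] u=1 | in 4 | out 4 | prev ⊥ | push {}
  [3] u=2 | in 4 | out 2 | prev ⊥ | push {}
  [4] u=3 | in ⊥ | out 4 | ==
  [5] u=4 | in ⊤ | out ⊤ | prev 4 | push {1}
  [6] u=5 | in ⊥ | out 3 | ==
  [7] u=6 | in ⊤ | out 5 | prev ⊥ | push {}
  [8] u=1 | in ⊤ | out ⊤ | prev 4 | push {4,6}
  [9] u=4 | in ⊤ | out ⊤ | ==
  [10] u=6 | in ⊤ | out 5 | ==

Converged values:
  [0] 2
  [1] ⊤
  [2] 2
  [3] 4
  [4] ⊤
  [5] 3
  [6] 5

yes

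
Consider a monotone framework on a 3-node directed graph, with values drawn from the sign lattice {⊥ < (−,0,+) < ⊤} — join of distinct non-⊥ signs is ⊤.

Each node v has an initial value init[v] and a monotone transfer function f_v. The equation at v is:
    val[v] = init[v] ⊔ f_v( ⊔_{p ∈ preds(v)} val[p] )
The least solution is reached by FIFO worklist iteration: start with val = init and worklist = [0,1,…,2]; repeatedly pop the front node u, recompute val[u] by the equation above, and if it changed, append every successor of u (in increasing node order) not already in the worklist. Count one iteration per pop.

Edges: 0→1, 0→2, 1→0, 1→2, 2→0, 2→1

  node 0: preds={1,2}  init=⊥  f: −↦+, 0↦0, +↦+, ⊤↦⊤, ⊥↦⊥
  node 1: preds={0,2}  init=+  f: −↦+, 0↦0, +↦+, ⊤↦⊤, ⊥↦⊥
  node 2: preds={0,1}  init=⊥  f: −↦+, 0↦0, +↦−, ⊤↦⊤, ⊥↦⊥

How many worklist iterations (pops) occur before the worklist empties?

8

Trace (8 dequeues):
  [1] u=0 | in + | out + | prev ⊥ | push {}
  [2] u=1 | in + | out + | ==
  [3] u=2 | in + | out − | prev ⊥ | push {0,1}
  [4] u=0 | in ⊤ | out ⊤ | prev + | push {2}
  [5] u=1 | in ⊤ | out ⊤ | prev + | push {0}
  [6] u=2 | in ⊤ | out ⊤ | prev − | push {1}
  [7] u=0 | in ⊤ | out ⊤ | ==
  [8] u=1 | in ⊤ | out ⊤ | ==

Converged values:
  [0] ⊤
  [1] ⊤
  [2] ⊤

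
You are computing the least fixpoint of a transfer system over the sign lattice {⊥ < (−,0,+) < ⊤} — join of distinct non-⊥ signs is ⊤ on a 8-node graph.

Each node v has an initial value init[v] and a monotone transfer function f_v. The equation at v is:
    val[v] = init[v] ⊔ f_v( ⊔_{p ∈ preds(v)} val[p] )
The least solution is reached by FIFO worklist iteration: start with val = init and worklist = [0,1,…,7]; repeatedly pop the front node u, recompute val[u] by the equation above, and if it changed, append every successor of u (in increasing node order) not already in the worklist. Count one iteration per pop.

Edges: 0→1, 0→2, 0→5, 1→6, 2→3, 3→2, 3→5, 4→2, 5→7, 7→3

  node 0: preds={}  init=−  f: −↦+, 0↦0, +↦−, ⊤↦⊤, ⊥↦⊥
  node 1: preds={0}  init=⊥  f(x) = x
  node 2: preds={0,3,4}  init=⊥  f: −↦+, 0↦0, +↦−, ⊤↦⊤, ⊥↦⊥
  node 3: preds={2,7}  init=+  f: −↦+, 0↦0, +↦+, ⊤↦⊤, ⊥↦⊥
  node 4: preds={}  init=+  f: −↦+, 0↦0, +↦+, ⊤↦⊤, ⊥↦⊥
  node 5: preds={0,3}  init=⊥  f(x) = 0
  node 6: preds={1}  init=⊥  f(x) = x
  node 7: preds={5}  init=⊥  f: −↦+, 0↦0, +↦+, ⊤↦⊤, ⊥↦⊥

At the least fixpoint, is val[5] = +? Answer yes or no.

Iteration log — 10 steps:
  step 1. node 0  ⊔preds=⊥  new=−  stable
  step 2. node 1  ⊔preds=−  new=−  old=⊥  +wl: 
  step 3. node 2  ⊔preds=⊤  new=⊤  old=⊥  +wl: 
  step 4. node 3  ⊔preds=⊤  new=⊤  old=+  +wl: 2
  step 5. node 4  ⊔preds=⊥  new=+  stable
  step 6. node 5  ⊔preds=⊤  new=0  old=⊥  +wl: 
  step 7. node 6  ⊔preds=−  new=−  old=⊥  +wl: 
  step 8. node 7  ⊔preds=0  new=0  old=⊥  +wl: 3
  step 9. node 2  ⊔preds=⊤  new=⊤  stable
  step 10. node 3  ⊔preds=⊤  new=⊤  stable

Least fixpoint reached:
  node 0: −
  node 1: −
  node 2: ⊤
  node 3: ⊤
  node 4: +
  node 5: 0
  node 6: −
  node 7: 0

no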